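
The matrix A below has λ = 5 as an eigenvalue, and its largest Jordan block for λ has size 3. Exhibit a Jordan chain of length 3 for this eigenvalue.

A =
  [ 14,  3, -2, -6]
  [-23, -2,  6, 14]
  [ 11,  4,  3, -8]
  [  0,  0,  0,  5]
A Jordan chain for λ = 5 of length 3:
v_1 = (-10, 20, -15, 0)ᵀ
v_2 = (9, -23, 11, 0)ᵀ
v_3 = (1, 0, 0, 0)ᵀ

Let N = A − (5)·I. We want v_3 with N^3 v_3 = 0 but N^2 v_3 ≠ 0; then v_{j-1} := N · v_j for j = 3, …, 2.

Pick v_3 = (1, 0, 0, 0)ᵀ.
Then v_2 = N · v_3 = (9, -23, 11, 0)ᵀ.
Then v_1 = N · v_2 = (-10, 20, -15, 0)ᵀ.

Sanity check: (A − (5)·I) v_1 = (0, 0, 0, 0)ᵀ = 0. ✓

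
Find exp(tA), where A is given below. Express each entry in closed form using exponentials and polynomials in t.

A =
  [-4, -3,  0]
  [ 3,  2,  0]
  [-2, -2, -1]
e^{tA} =
  [-3*t*exp(-t) + exp(-t), -3*t*exp(-t), 0]
  [3*t*exp(-t), 3*t*exp(-t) + exp(-t), 0]
  [-2*t*exp(-t), -2*t*exp(-t), exp(-t)]

Strategy: write A = P · J · P⁻¹ where J is a Jordan canonical form, so e^{tA} = P · e^{tJ} · P⁻¹, and e^{tJ} can be computed block-by-block.

A has Jordan form
J =
  [-1,  1,  0]
  [ 0, -1,  0]
  [ 0,  0, -1]
(up to reordering of blocks).

Per-block formulas:
  For a 2×2 Jordan block J_2(-1): exp(t · J_2(-1)) = e^(-1t)·(I + t·N), where N is the 2×2 nilpotent shift.
  For a 1×1 block at λ = -1: exp(t · [-1]) = [e^(-1t)].

After assembling e^{tJ} and conjugating by P, we get:

e^{tA} =
  [-3*t*exp(-t) + exp(-t), -3*t*exp(-t), 0]
  [3*t*exp(-t), 3*t*exp(-t) + exp(-t), 0]
  [-2*t*exp(-t), -2*t*exp(-t), exp(-t)]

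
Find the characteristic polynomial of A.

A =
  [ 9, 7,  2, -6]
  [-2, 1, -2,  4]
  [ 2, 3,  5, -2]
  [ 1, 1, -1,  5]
x^4 - 20*x^3 + 150*x^2 - 500*x + 625

Expanding det(x·I − A) (e.g. by cofactor expansion or by noting that A is similar to its Jordan form J, which has the same characteristic polynomial as A) gives
  χ_A(x) = x^4 - 20*x^3 + 150*x^2 - 500*x + 625
which factors as (x - 5)^4. The eigenvalues (with algebraic multiplicities) are λ = 5 with multiplicity 4.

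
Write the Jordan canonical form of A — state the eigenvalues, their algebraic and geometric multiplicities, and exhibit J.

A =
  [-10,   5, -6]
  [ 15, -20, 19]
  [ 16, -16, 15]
J_3(-5)

The characteristic polynomial is
  det(x·I − A) = x^3 + 15*x^2 + 75*x + 125 = (x + 5)^3

Eigenvalues and multiplicities (the geometric multiplicity of λ is n − rank(A − λI), which equals the number of Jordan blocks for λ):
  λ = -5: algebraic multiplicity = 3, geometric multiplicity = 1

Determining the block sizes for each eigenvalue:
  λ = -5: one block (gm = 1), so the single block has size am = 3 → block sizes [3]

Assembling the blocks gives a Jordan form
J =
  [-5,  1,  0]
  [ 0, -5,  1]
  [ 0,  0, -5]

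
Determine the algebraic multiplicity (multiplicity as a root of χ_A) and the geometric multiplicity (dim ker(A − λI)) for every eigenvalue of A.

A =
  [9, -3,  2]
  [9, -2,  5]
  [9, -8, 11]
λ = 6: alg = 3, geom = 1

Step 1 — factor the characteristic polynomial to read off the algebraic multiplicities:
  χ_A(x) = (x - 6)^3

Step 2 — compute geometric multiplicities via the rank-nullity identity g(λ) = n − rank(A − λI):
  rank(A − (6)·I) = 2, so dim ker(A − (6)·I) = n − 2 = 1

Summary:
  λ = 6: algebraic multiplicity = 3, geometric multiplicity = 1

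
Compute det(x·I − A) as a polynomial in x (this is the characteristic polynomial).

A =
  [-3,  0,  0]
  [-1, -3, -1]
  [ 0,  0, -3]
x^3 + 9*x^2 + 27*x + 27

Expanding det(x·I − A) (e.g. by cofactor expansion or by noting that A is similar to its Jordan form J, which has the same characteristic polynomial as A) gives
  χ_A(x) = x^3 + 9*x^2 + 27*x + 27
which factors as (x + 3)^3. The eigenvalues (with algebraic multiplicities) are λ = -3 with multiplicity 3.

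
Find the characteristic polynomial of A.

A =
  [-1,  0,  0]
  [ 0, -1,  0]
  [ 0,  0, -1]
x^3 + 3*x^2 + 3*x + 1

Expanding det(x·I − A) (e.g. by cofactor expansion or by noting that A is similar to its Jordan form J, which has the same characteristic polynomial as A) gives
  χ_A(x) = x^3 + 3*x^2 + 3*x + 1
which factors as (x + 1)^3. The eigenvalues (with algebraic multiplicities) are λ = -1 with multiplicity 3.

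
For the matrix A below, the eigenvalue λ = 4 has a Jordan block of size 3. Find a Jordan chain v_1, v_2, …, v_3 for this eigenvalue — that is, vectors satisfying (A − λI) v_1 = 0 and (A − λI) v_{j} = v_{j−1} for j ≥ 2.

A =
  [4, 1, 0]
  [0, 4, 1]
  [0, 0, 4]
A Jordan chain for λ = 4 of length 3:
v_1 = (1, 0, 0)ᵀ
v_2 = (0, 1, 0)ᵀ
v_3 = (0, 0, 1)ᵀ

Let N = A − (4)·I. We want v_3 with N^3 v_3 = 0 but N^2 v_3 ≠ 0; then v_{j-1} := N · v_j for j = 3, …, 2.

Pick v_3 = (0, 0, 1)ᵀ.
Then v_2 = N · v_3 = (0, 1, 0)ᵀ.
Then v_1 = N · v_2 = (1, 0, 0)ᵀ.

Sanity check: (A − (4)·I) v_1 = (0, 0, 0)ᵀ = 0. ✓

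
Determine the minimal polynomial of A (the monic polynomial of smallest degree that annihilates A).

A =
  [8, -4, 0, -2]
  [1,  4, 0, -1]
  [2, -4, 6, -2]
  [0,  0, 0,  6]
x^2 - 12*x + 36

The characteristic polynomial is χ_A(x) = (x - 6)^4, so the eigenvalues are known. The minimal polynomial is
  m_A(x) = Π_λ (x − λ)^{k_λ}
where k_λ is the size of the *largest* Jordan block for λ (equivalently, the smallest k with (A − λI)^k v = 0 for every generalised eigenvector v of λ).

  λ = 6: largest Jordan block has size 2, contributing (x − 6)^2

So m_A(x) = (x - 6)^2 = x^2 - 12*x + 36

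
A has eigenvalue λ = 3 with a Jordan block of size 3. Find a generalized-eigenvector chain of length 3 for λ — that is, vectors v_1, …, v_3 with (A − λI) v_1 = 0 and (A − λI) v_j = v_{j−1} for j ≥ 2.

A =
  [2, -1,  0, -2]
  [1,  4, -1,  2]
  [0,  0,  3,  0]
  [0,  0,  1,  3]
A Jordan chain for λ = 3 of length 3:
v_1 = (-1, 1, 0, 0)ᵀ
v_2 = (0, -1, 0, 1)ᵀ
v_3 = (0, 0, 1, 0)ᵀ

Let N = A − (3)·I. We want v_3 with N^3 v_3 = 0 but N^2 v_3 ≠ 0; then v_{j-1} := N · v_j for j = 3, …, 2.

Pick v_3 = (0, 0, 1, 0)ᵀ.
Then v_2 = N · v_3 = (0, -1, 0, 1)ᵀ.
Then v_1 = N · v_2 = (-1, 1, 0, 0)ᵀ.

Sanity check: (A − (3)·I) v_1 = (0, 0, 0, 0)ᵀ = 0. ✓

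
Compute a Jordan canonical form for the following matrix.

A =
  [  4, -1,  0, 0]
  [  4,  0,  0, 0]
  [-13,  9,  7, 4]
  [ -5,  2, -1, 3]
J_2(2) ⊕ J_2(5)

The characteristic polynomial is
  det(x·I − A) = x^4 - 14*x^3 + 69*x^2 - 140*x + 100 = (x - 5)^2*(x - 2)^2

Eigenvalues and multiplicities (the geometric multiplicity of λ is n − rank(A − λI), which equals the number of Jordan blocks for λ):
  λ = 2: algebraic multiplicity = 2, geometric multiplicity = 1
  λ = 5: algebraic multiplicity = 2, geometric multiplicity = 1

Determining the block sizes for each eigenvalue:
  λ = 2: one block (gm = 1), so the single block has size am = 2 → block sizes [2]
  λ = 5: one block (gm = 1), so the single block has size am = 2 → block sizes [2]

Assembling the blocks gives a Jordan form
J =
  [2, 1, 0, 0]
  [0, 2, 0, 0]
  [0, 0, 5, 1]
  [0, 0, 0, 5]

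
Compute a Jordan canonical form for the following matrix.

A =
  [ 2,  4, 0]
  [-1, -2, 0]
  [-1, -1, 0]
J_3(0)

The characteristic polynomial is
  det(x·I − A) = x^3

Eigenvalues and multiplicities (the geometric multiplicity of λ is n − rank(A − λI), which equals the number of Jordan blocks for λ):
  λ = 0: algebraic multiplicity = 3, geometric multiplicity = 1

Determining the block sizes for each eigenvalue:
  λ = 0: one block (gm = 1), so the single block has size am = 3 → block sizes [3]

Assembling the blocks gives a Jordan form
J =
  [0, 1, 0]
  [0, 0, 1]
  [0, 0, 0]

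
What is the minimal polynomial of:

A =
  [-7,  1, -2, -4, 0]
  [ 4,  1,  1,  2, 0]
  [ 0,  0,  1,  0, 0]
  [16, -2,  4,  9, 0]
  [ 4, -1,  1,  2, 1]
x^3 - 3*x^2 + 3*x - 1

The characteristic polynomial is χ_A(x) = (x - 1)^5, so the eigenvalues are known. The minimal polynomial is
  m_A(x) = Π_λ (x − λ)^{k_λ}
where k_λ is the size of the *largest* Jordan block for λ (equivalently, the smallest k with (A − λI)^k v = 0 for every generalised eigenvector v of λ).

  λ = 1: largest Jordan block has size 3, contributing (x − 1)^3

So m_A(x) = (x - 1)^3 = x^3 - 3*x^2 + 3*x - 1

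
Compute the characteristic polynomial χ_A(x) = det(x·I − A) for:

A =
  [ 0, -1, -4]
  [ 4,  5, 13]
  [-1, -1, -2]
x^3 - 3*x^2 + 3*x - 1

Expanding det(x·I − A) (e.g. by cofactor expansion or by noting that A is similar to its Jordan form J, which has the same characteristic polynomial as A) gives
  χ_A(x) = x^3 - 3*x^2 + 3*x - 1
which factors as (x - 1)^3. The eigenvalues (with algebraic multiplicities) are λ = 1 with multiplicity 3.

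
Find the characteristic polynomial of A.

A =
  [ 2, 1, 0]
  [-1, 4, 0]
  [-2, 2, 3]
x^3 - 9*x^2 + 27*x - 27

Expanding det(x·I − A) (e.g. by cofactor expansion or by noting that A is similar to its Jordan form J, which has the same characteristic polynomial as A) gives
  χ_A(x) = x^3 - 9*x^2 + 27*x - 27
which factors as (x - 3)^3. The eigenvalues (with algebraic multiplicities) are λ = 3 with multiplicity 3.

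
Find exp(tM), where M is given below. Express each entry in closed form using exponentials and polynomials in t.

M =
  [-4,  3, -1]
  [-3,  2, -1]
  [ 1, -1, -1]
e^{tM} =
  [-t^2*exp(-t)/2 - 3*t*exp(-t) + exp(-t), t^2*exp(-t)/2 + 3*t*exp(-t), -t*exp(-t)]
  [-t^2*exp(-t)/2 - 3*t*exp(-t), t^2*exp(-t)/2 + 3*t*exp(-t) + exp(-t), -t*exp(-t)]
  [t*exp(-t), -t*exp(-t), exp(-t)]

Strategy: write M = P · J · P⁻¹ where J is a Jordan canonical form, so e^{tM} = P · e^{tJ} · P⁻¹, and e^{tJ} can be computed block-by-block.

M has Jordan form
J =
  [-1,  1,  0]
  [ 0, -1,  1]
  [ 0,  0, -1]
(up to reordering of blocks).

Per-block formulas:
  For a 3×3 Jordan block J_3(-1): exp(t · J_3(-1)) = e^(-1t)·(I + t·N + (t^2/2)·N^2), where N is the 3×3 nilpotent shift.

After assembling e^{tJ} and conjugating by P, we get:

e^{tM} =
  [-t^2*exp(-t)/2 - 3*t*exp(-t) + exp(-t), t^2*exp(-t)/2 + 3*t*exp(-t), -t*exp(-t)]
  [-t^2*exp(-t)/2 - 3*t*exp(-t), t^2*exp(-t)/2 + 3*t*exp(-t) + exp(-t), -t*exp(-t)]
  [t*exp(-t), -t*exp(-t), exp(-t)]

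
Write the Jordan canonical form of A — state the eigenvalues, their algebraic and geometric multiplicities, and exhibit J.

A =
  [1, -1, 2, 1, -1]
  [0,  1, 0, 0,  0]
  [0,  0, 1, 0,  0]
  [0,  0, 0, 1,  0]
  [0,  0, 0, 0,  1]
J_2(1) ⊕ J_1(1) ⊕ J_1(1) ⊕ J_1(1)

The characteristic polynomial is
  det(x·I − A) = x^5 - 5*x^4 + 10*x^3 - 10*x^2 + 5*x - 1 = (x - 1)^5

Eigenvalues and multiplicities (the geometric multiplicity of λ is n − rank(A − λI), which equals the number of Jordan blocks for λ):
  λ = 1: algebraic multiplicity = 5, geometric multiplicity = 4

Determining the block sizes for each eigenvalue:
  λ = 1: 4 blocks summing to 5 forces exactly one block of size 2 and the rest size 1 → block sizes [2, 1, 1, 1]

Assembling the blocks gives a Jordan form
J =
  [1, 1, 0, 0, 0]
  [0, 1, 0, 0, 0]
  [0, 0, 1, 0, 0]
  [0, 0, 0, 1, 0]
  [0, 0, 0, 0, 1]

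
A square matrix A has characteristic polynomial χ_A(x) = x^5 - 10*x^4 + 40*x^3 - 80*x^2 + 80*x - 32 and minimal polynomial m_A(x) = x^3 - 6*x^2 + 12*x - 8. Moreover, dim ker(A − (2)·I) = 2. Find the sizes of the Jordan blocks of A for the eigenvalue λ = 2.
Block sizes for λ = 2: [3, 2]

Step 1 — from the characteristic polynomial, algebraic multiplicity of λ = 2 is 5. From dim ker(A − (2)·I) = 2, there are exactly 2 Jordan blocks for λ = 2.
Step 2 — from the minimal polynomial, the factor (x − 2)^3 tells us the largest block for λ = 2 has size 3.
Step 3 — with total size 5, 2 blocks, and largest block 3, the block sizes (in nonincreasing order) are [3, 2].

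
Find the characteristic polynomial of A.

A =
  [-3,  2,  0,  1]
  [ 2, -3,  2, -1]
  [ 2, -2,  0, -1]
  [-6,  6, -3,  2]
x^4 + 4*x^3 + 6*x^2 + 4*x + 1

Expanding det(x·I − A) (e.g. by cofactor expansion or by noting that A is similar to its Jordan form J, which has the same characteristic polynomial as A) gives
  χ_A(x) = x^4 + 4*x^3 + 6*x^2 + 4*x + 1
which factors as (x + 1)^4. The eigenvalues (with algebraic multiplicities) are λ = -1 with multiplicity 4.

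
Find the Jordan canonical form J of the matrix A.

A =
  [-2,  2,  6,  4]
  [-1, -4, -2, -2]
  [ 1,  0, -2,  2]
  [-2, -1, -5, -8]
J_2(-4) ⊕ J_2(-4)

The characteristic polynomial is
  det(x·I − A) = x^4 + 16*x^3 + 96*x^2 + 256*x + 256 = (x + 4)^4

Eigenvalues and multiplicities (the geometric multiplicity of λ is n − rank(A − λI), which equals the number of Jordan blocks for λ):
  λ = -4: algebraic multiplicity = 4, geometric multiplicity = 2

Determining the block sizes for each eigenvalue:
  λ = -4: with am = 4 and gm = 2, the partition is not yet determined (e.g. several partitions of 4 into 2 parts exist). Let N = A − (-4)·I. Computing rank(N^1) = 2, rank(N^2) = 0; the number of blocks of size ≥ j is rank(N^{j−1}) − rank(N^j), giving [2, 2]. So we have 2 block(s) of size 2 → block sizes [2, 2]

Assembling the blocks gives a Jordan form
J =
  [-4,  1,  0,  0]
  [ 0, -4,  0,  0]
  [ 0,  0, -4,  1]
  [ 0,  0,  0, -4]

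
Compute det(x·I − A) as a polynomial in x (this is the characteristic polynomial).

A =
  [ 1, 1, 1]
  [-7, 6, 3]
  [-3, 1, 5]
x^3 - 12*x^2 + 48*x - 64

Expanding det(x·I − A) (e.g. by cofactor expansion or by noting that A is similar to its Jordan form J, which has the same characteristic polynomial as A) gives
  χ_A(x) = x^3 - 12*x^2 + 48*x - 64
which factors as (x - 4)^3. The eigenvalues (with algebraic multiplicities) are λ = 4 with multiplicity 3.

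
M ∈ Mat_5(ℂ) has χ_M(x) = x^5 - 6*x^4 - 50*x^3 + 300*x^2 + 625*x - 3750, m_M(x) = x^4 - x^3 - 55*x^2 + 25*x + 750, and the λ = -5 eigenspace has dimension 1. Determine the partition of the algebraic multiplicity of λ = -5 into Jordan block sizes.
Block sizes for λ = -5: [2]

Step 1 — from the characteristic polynomial, algebraic multiplicity of λ = -5 is 2. From dim ker(M − (-5)·I) = 1, there are exactly 1 Jordan blocks for λ = -5.
Step 2 — from the minimal polynomial, the factor (x + 5)^2 tells us the largest block for λ = -5 has size 2.
Step 3 — with total size 2, 1 blocks, and largest block 2, the block sizes (in nonincreasing order) are [2].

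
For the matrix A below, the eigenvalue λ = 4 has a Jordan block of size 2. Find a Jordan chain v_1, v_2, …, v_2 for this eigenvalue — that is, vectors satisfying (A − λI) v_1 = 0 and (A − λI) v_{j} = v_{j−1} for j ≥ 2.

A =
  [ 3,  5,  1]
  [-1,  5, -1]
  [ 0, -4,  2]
A Jordan chain for λ = 4 of length 2:
v_1 = (-6, -2, 4)ᵀ
v_2 = (1, -1, 0)ᵀ

Let N = A − (4)·I. We want v_2 with N^2 v_2 = 0 but N^1 v_2 ≠ 0; then v_{j-1} := N · v_j for j = 2, …, 2.

Pick v_2 = (1, -1, 0)ᵀ.
Then v_1 = N · v_2 = (-6, -2, 4)ᵀ.

Sanity check: (A − (4)·I) v_1 = (0, 0, 0)ᵀ = 0. ✓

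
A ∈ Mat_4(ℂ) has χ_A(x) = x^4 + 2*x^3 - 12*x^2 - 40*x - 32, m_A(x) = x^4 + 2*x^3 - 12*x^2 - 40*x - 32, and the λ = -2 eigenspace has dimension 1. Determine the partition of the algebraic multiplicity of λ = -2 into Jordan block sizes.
Block sizes for λ = -2: [3]

Step 1 — from the characteristic polynomial, algebraic multiplicity of λ = -2 is 3. From dim ker(A − (-2)·I) = 1, there are exactly 1 Jordan blocks for λ = -2.
Step 2 — from the minimal polynomial, the factor (x + 2)^3 tells us the largest block for λ = -2 has size 3.
Step 3 — with total size 3, 1 blocks, and largest block 3, the block sizes (in nonincreasing order) are [3].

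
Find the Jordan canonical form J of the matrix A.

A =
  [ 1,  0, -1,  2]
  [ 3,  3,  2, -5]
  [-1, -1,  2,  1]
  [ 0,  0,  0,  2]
J_3(2) ⊕ J_1(2)

The characteristic polynomial is
  det(x·I − A) = x^4 - 8*x^3 + 24*x^2 - 32*x + 16 = (x - 2)^4

Eigenvalues and multiplicities (the geometric multiplicity of λ is n − rank(A − λI), which equals the number of Jordan blocks for λ):
  λ = 2: algebraic multiplicity = 4, geometric multiplicity = 2

Determining the block sizes for each eigenvalue:
  λ = 2: with am = 4 and gm = 2, the partition is not yet determined (e.g. several partitions of 4 into 2 parts exist). Let N = A − (2)·I. Computing rank(N^1) = 2, rank(N^2) = 1, rank(N^3) = 0; the number of blocks of size ≥ j is rank(N^{j−1}) − rank(N^j), giving [2, 1, 1]. So we have 1 block(s) of size 3, 1 block(s) of size 1 → block sizes [3, 1]

Assembling the blocks gives a Jordan form
J =
  [2, 1, 0, 0]
  [0, 2, 1, 0]
  [0, 0, 2, 0]
  [0, 0, 0, 2]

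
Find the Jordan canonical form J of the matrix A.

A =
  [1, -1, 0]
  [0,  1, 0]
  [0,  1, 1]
J_2(1) ⊕ J_1(1)

The characteristic polynomial is
  det(x·I − A) = x^3 - 3*x^2 + 3*x - 1 = (x - 1)^3

Eigenvalues and multiplicities (the geometric multiplicity of λ is n − rank(A − λI), which equals the number of Jordan blocks for λ):
  λ = 1: algebraic multiplicity = 3, geometric multiplicity = 2

Determining the block sizes for each eigenvalue:
  λ = 1: 2 blocks summing to 3 forces exactly one block of size 2 and the rest size 1 → block sizes [2, 1]

Assembling the blocks gives a Jordan form
J =
  [1, 1, 0]
  [0, 1, 0]
  [0, 0, 1]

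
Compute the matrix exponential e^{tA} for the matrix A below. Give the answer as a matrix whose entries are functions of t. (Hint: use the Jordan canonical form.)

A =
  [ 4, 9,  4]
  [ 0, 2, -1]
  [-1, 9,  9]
e^{tA} =
  [-3*t^2*exp(5*t)/2 - t*exp(5*t) + exp(5*t), 9*t*exp(5*t), 3*t^2*exp(5*t)/2 + 4*t*exp(5*t)]
  [t^2*exp(5*t)/2, -3*t*exp(5*t) + exp(5*t), -t^2*exp(5*t)/2 - t*exp(5*t)]
  [-3*t^2*exp(5*t)/2 - t*exp(5*t), 9*t*exp(5*t), 3*t^2*exp(5*t)/2 + 4*t*exp(5*t) + exp(5*t)]

Strategy: write A = P · J · P⁻¹ where J is a Jordan canonical form, so e^{tA} = P · e^{tJ} · P⁻¹, and e^{tJ} can be computed block-by-block.

A has Jordan form
J =
  [5, 1, 0]
  [0, 5, 1]
  [0, 0, 5]
(up to reordering of blocks).

Per-block formulas:
  For a 3×3 Jordan block J_3(5): exp(t · J_3(5)) = e^(5t)·(I + t·N + (t^2/2)·N^2), where N is the 3×3 nilpotent shift.

After assembling e^{tJ} and conjugating by P, we get:

e^{tA} =
  [-3*t^2*exp(5*t)/2 - t*exp(5*t) + exp(5*t), 9*t*exp(5*t), 3*t^2*exp(5*t)/2 + 4*t*exp(5*t)]
  [t^2*exp(5*t)/2, -3*t*exp(5*t) + exp(5*t), -t^2*exp(5*t)/2 - t*exp(5*t)]
  [-3*t^2*exp(5*t)/2 - t*exp(5*t), 9*t*exp(5*t), 3*t^2*exp(5*t)/2 + 4*t*exp(5*t) + exp(5*t)]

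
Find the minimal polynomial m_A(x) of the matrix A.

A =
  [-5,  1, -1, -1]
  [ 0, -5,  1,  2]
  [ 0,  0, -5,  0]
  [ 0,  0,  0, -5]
x^3 + 15*x^2 + 75*x + 125

The characteristic polynomial is χ_A(x) = (x + 5)^4, so the eigenvalues are known. The minimal polynomial is
  m_A(x) = Π_λ (x − λ)^{k_λ}
where k_λ is the size of the *largest* Jordan block for λ (equivalently, the smallest k with (A − λI)^k v = 0 for every generalised eigenvector v of λ).

  λ = -5: largest Jordan block has size 3, contributing (x + 5)^3

So m_A(x) = (x + 5)^3 = x^3 + 15*x^2 + 75*x + 125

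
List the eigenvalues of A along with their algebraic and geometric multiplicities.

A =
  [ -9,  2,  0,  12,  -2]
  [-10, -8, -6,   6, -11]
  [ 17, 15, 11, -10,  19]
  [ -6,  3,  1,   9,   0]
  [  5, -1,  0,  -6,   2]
λ = 1: alg = 5, geom = 2

Step 1 — factor the characteristic polynomial to read off the algebraic multiplicities:
  χ_A(x) = (x - 1)^5

Step 2 — compute geometric multiplicities via the rank-nullity identity g(λ) = n − rank(A − λI):
  rank(A − (1)·I) = 3, so dim ker(A − (1)·I) = n − 3 = 2

Summary:
  λ = 1: algebraic multiplicity = 5, geometric multiplicity = 2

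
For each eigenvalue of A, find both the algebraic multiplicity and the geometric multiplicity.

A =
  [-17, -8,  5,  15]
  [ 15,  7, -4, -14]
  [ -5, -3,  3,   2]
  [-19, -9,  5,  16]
λ = 1: alg = 3, geom = 1; λ = 6: alg = 1, geom = 1

Step 1 — factor the characteristic polynomial to read off the algebraic multiplicities:
  χ_A(x) = (x - 6)*(x - 1)^3

Step 2 — compute geometric multiplicities via the rank-nullity identity g(λ) = n − rank(A − λI):
  rank(A − (1)·I) = 3, so dim ker(A − (1)·I) = n − 3 = 1
  rank(A − (6)·I) = 3, so dim ker(A − (6)·I) = n − 3 = 1

Summary:
  λ = 1: algebraic multiplicity = 3, geometric multiplicity = 1
  λ = 6: algebraic multiplicity = 1, geometric multiplicity = 1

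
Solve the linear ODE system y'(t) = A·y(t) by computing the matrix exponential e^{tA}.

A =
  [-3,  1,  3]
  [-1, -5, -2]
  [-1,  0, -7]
e^{tA} =
  [2*t*exp(-5*t) + exp(-5*t), t^2*exp(-5*t) + t*exp(-5*t), -t^2*exp(-5*t) + 3*t*exp(-5*t)]
  [-t*exp(-5*t), -t^2*exp(-5*t)/2 + exp(-5*t), t^2*exp(-5*t)/2 - 2*t*exp(-5*t)]
  [-t*exp(-5*t), -t^2*exp(-5*t)/2, t^2*exp(-5*t)/2 - 2*t*exp(-5*t) + exp(-5*t)]

Strategy: write A = P · J · P⁻¹ where J is a Jordan canonical form, so e^{tA} = P · e^{tJ} · P⁻¹, and e^{tJ} can be computed block-by-block.

A has Jordan form
J =
  [-5,  1,  0]
  [ 0, -5,  1]
  [ 0,  0, -5]
(up to reordering of blocks).

Per-block formulas:
  For a 3×3 Jordan block J_3(-5): exp(t · J_3(-5)) = e^(-5t)·(I + t·N + (t^2/2)·N^2), where N is the 3×3 nilpotent shift.

After assembling e^{tJ} and conjugating by P, we get:

e^{tA} =
  [2*t*exp(-5*t) + exp(-5*t), t^2*exp(-5*t) + t*exp(-5*t), -t^2*exp(-5*t) + 3*t*exp(-5*t)]
  [-t*exp(-5*t), -t^2*exp(-5*t)/2 + exp(-5*t), t^2*exp(-5*t)/2 - 2*t*exp(-5*t)]
  [-t*exp(-5*t), -t^2*exp(-5*t)/2, t^2*exp(-5*t)/2 - 2*t*exp(-5*t) + exp(-5*t)]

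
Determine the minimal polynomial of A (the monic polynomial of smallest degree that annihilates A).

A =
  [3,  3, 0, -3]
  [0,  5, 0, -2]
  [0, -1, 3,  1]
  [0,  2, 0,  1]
x^2 - 6*x + 9

The characteristic polynomial is χ_A(x) = (x - 3)^4, so the eigenvalues are known. The minimal polynomial is
  m_A(x) = Π_λ (x − λ)^{k_λ}
where k_λ is the size of the *largest* Jordan block for λ (equivalently, the smallest k with (A − λI)^k v = 0 for every generalised eigenvector v of λ).

  λ = 3: largest Jordan block has size 2, contributing (x − 3)^2

So m_A(x) = (x - 3)^2 = x^2 - 6*x + 9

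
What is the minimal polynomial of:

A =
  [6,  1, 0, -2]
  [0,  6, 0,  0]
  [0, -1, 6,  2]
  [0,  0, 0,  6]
x^2 - 12*x + 36

The characteristic polynomial is χ_A(x) = (x - 6)^4, so the eigenvalues are known. The minimal polynomial is
  m_A(x) = Π_λ (x − λ)^{k_λ}
where k_λ is the size of the *largest* Jordan block for λ (equivalently, the smallest k with (A − λI)^k v = 0 for every generalised eigenvector v of λ).

  λ = 6: largest Jordan block has size 2, contributing (x − 6)^2

So m_A(x) = (x - 6)^2 = x^2 - 12*x + 36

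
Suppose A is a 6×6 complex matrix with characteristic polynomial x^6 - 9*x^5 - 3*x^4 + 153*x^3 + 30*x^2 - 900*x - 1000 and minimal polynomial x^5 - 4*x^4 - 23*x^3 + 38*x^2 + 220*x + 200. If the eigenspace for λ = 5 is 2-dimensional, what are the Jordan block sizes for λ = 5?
Block sizes for λ = 5: [2, 1]

Step 1 — from the characteristic polynomial, algebraic multiplicity of λ = 5 is 3. From dim ker(A − (5)·I) = 2, there are exactly 2 Jordan blocks for λ = 5.
Step 2 — from the minimal polynomial, the factor (x − 5)^2 tells us the largest block for λ = 5 has size 2.
Step 3 — with total size 3, 2 blocks, and largest block 2, the block sizes (in nonincreasing order) are [2, 1].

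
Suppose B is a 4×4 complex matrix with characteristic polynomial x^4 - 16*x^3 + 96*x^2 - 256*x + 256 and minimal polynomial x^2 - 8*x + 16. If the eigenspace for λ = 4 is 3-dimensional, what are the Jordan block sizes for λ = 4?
Block sizes for λ = 4: [2, 1, 1]

Step 1 — from the characteristic polynomial, algebraic multiplicity of λ = 4 is 4. From dim ker(B − (4)·I) = 3, there are exactly 3 Jordan blocks for λ = 4.
Step 2 — from the minimal polynomial, the factor (x − 4)^2 tells us the largest block for λ = 4 has size 2.
Step 3 — with total size 4, 3 blocks, and largest block 2, the block sizes (in nonincreasing order) are [2, 1, 1].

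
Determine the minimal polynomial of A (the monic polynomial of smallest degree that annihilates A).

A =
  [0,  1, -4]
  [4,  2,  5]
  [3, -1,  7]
x^3 - 9*x^2 + 27*x - 27

The characteristic polynomial is χ_A(x) = (x - 3)^3, so the eigenvalues are known. The minimal polynomial is
  m_A(x) = Π_λ (x − λ)^{k_λ}
where k_λ is the size of the *largest* Jordan block for λ (equivalently, the smallest k with (A − λI)^k v = 0 for every generalised eigenvector v of λ).

  λ = 3: largest Jordan block has size 3, contributing (x − 3)^3

So m_A(x) = (x - 3)^3 = x^3 - 9*x^2 + 27*x - 27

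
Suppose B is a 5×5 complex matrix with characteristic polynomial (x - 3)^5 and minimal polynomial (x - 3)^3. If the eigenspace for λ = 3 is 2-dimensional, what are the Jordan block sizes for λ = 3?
Block sizes for λ = 3: [3, 2]

Step 1 — from the characteristic polynomial, algebraic multiplicity of λ = 3 is 5. From dim ker(B − (3)·I) = 2, there are exactly 2 Jordan blocks for λ = 3.
Step 2 — from the minimal polynomial, the factor (x − 3)^3 tells us the largest block for λ = 3 has size 3.
Step 3 — with total size 5, 2 blocks, and largest block 3, the block sizes (in nonincreasing order) are [3, 2].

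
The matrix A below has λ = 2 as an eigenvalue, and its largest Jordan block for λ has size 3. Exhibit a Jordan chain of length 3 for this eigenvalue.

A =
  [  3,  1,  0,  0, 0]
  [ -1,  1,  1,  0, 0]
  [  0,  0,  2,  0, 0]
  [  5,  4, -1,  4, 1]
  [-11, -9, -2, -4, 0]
A Jordan chain for λ = 2 of length 3:
v_1 = (1, -1, 0, 0, -1)ᵀ
v_2 = (0, 1, 0, -1, -2)ᵀ
v_3 = (0, 0, 1, 0, 0)ᵀ

Let N = A − (2)·I. We want v_3 with N^3 v_3 = 0 but N^2 v_3 ≠ 0; then v_{j-1} := N · v_j for j = 3, …, 2.

Pick v_3 = (0, 0, 1, 0, 0)ᵀ.
Then v_2 = N · v_3 = (0, 1, 0, -1, -2)ᵀ.
Then v_1 = N · v_2 = (1, -1, 0, 0, -1)ᵀ.

Sanity check: (A − (2)·I) v_1 = (0, 0, 0, 0, 0)ᵀ = 0. ✓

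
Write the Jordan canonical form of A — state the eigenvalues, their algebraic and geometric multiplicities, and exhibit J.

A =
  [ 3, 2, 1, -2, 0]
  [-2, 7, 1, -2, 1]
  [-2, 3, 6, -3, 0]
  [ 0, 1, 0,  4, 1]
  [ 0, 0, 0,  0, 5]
J_3(5) ⊕ J_2(5)

The characteristic polynomial is
  det(x·I − A) = x^5 - 25*x^4 + 250*x^3 - 1250*x^2 + 3125*x - 3125 = (x - 5)^5

Eigenvalues and multiplicities (the geometric multiplicity of λ is n − rank(A − λI), which equals the number of Jordan blocks for λ):
  λ = 5: algebraic multiplicity = 5, geometric multiplicity = 2

Determining the block sizes for each eigenvalue:
  λ = 5: with am = 5 and gm = 2, the partition is not yet determined (e.g. several partitions of 5 into 2 parts exist). Let N = A − (5)·I. Computing rank(N^1) = 3, rank(N^2) = 1, rank(N^3) = 0; the number of blocks of size ≥ j is rank(N^{j−1}) − rank(N^j), giving [2, 2, 1]. So we have 1 block(s) of size 3, 1 block(s) of size 2 → block sizes [3, 2]

Assembling the blocks gives a Jordan form
J =
  [5, 1, 0, 0, 0]
  [0, 5, 1, 0, 0]
  [0, 0, 5, 0, 0]
  [0, 0, 0, 5, 1]
  [0, 0, 0, 0, 5]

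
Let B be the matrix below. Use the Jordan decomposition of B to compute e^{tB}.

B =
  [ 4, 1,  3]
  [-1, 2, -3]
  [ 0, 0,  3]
e^{tB} =
  [t*exp(3*t) + exp(3*t), t*exp(3*t), 3*t*exp(3*t)]
  [-t*exp(3*t), -t*exp(3*t) + exp(3*t), -3*t*exp(3*t)]
  [0, 0, exp(3*t)]

Strategy: write B = P · J · P⁻¹ where J is a Jordan canonical form, so e^{tB} = P · e^{tJ} · P⁻¹, and e^{tJ} can be computed block-by-block.

B has Jordan form
J =
  [3, 1, 0]
  [0, 3, 0]
  [0, 0, 3]
(up to reordering of blocks).

Per-block formulas:
  For a 1×1 block at λ = 3: exp(t · [3]) = [e^(3t)].
  For a 2×2 Jordan block J_2(3): exp(t · J_2(3)) = e^(3t)·(I + t·N), where N is the 2×2 nilpotent shift.

After assembling e^{tJ} and conjugating by P, we get:

e^{tB} =
  [t*exp(3*t) + exp(3*t), t*exp(3*t), 3*t*exp(3*t)]
  [-t*exp(3*t), -t*exp(3*t) + exp(3*t), -3*t*exp(3*t)]
  [0, 0, exp(3*t)]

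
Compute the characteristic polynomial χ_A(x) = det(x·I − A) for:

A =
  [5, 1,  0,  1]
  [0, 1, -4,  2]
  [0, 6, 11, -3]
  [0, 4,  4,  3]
x^4 - 20*x^3 + 150*x^2 - 500*x + 625

Expanding det(x·I − A) (e.g. by cofactor expansion or by noting that A is similar to its Jordan form J, which has the same characteristic polynomial as A) gives
  χ_A(x) = x^4 - 20*x^3 + 150*x^2 - 500*x + 625
which factors as (x - 5)^4. The eigenvalues (with algebraic multiplicities) are λ = 5 with multiplicity 4.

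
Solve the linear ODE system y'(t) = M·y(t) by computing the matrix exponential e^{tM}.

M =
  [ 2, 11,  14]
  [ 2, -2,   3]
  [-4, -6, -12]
e^{tM} =
  [t^2*exp(-4*t) + 6*t*exp(-4*t) + exp(-4*t), 2*t^2*exp(-4*t) + 11*t*exp(-4*t), 5*t^2*exp(-4*t)/2 + 14*t*exp(-4*t)]
  [2*t^2*exp(-4*t) + 2*t*exp(-4*t), 4*t^2*exp(-4*t) + 2*t*exp(-4*t) + exp(-4*t), 5*t^2*exp(-4*t) + 3*t*exp(-4*t)]
  [-2*t^2*exp(-4*t) - 4*t*exp(-4*t), -4*t^2*exp(-4*t) - 6*t*exp(-4*t), -5*t^2*exp(-4*t) - 8*t*exp(-4*t) + exp(-4*t)]

Strategy: write M = P · J · P⁻¹ where J is a Jordan canonical form, so e^{tM} = P · e^{tJ} · P⁻¹, and e^{tJ} can be computed block-by-block.

M has Jordan form
J =
  [-4,  1,  0]
  [ 0, -4,  1]
  [ 0,  0, -4]
(up to reordering of blocks).

Per-block formulas:
  For a 3×3 Jordan block J_3(-4): exp(t · J_3(-4)) = e^(-4t)·(I + t·N + (t^2/2)·N^2), where N is the 3×3 nilpotent shift.

After assembling e^{tJ} and conjugating by P, we get:

e^{tM} =
  [t^2*exp(-4*t) + 6*t*exp(-4*t) + exp(-4*t), 2*t^2*exp(-4*t) + 11*t*exp(-4*t), 5*t^2*exp(-4*t)/2 + 14*t*exp(-4*t)]
  [2*t^2*exp(-4*t) + 2*t*exp(-4*t), 4*t^2*exp(-4*t) + 2*t*exp(-4*t) + exp(-4*t), 5*t^2*exp(-4*t) + 3*t*exp(-4*t)]
  [-2*t^2*exp(-4*t) - 4*t*exp(-4*t), -4*t^2*exp(-4*t) - 6*t*exp(-4*t), -5*t^2*exp(-4*t) - 8*t*exp(-4*t) + exp(-4*t)]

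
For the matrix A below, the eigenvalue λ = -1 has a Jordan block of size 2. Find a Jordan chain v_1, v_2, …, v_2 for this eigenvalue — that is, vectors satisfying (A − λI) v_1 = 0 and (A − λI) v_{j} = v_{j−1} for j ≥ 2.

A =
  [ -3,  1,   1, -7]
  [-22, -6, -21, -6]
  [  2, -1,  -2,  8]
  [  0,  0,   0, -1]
A Jordan chain for λ = -1 of length 2:
v_1 = (1, 4, -2, 0)ᵀ
v_2 = (1, -4, 0, -1)ᵀ

Let N = A − (-1)·I. We want v_2 with N^2 v_2 = 0 but N^1 v_2 ≠ 0; then v_{j-1} := N · v_j for j = 2, …, 2.

Pick v_2 = (1, -4, 0, -1)ᵀ.
Then v_1 = N · v_2 = (1, 4, -2, 0)ᵀ.

Sanity check: (A − (-1)·I) v_1 = (0, 0, 0, 0)ᵀ = 0. ✓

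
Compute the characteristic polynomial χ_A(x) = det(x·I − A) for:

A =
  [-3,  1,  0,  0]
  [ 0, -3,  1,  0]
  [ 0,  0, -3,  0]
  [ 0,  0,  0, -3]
x^4 + 12*x^3 + 54*x^2 + 108*x + 81

Expanding det(x·I − A) (e.g. by cofactor expansion or by noting that A is similar to its Jordan form J, which has the same characteristic polynomial as A) gives
  χ_A(x) = x^4 + 12*x^3 + 54*x^2 + 108*x + 81
which factors as (x + 3)^4. The eigenvalues (with algebraic multiplicities) are λ = -3 with multiplicity 4.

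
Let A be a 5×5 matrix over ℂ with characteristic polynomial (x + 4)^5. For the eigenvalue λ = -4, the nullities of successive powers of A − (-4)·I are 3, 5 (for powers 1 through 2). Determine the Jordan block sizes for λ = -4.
Block sizes for λ = -4: [2, 2, 1]

From the dimensions of kernels of powers, the number of Jordan blocks of size at least j is d_j − d_{j−1} where d_j = dim ker(N^j) (with d_0 = 0). Computing the differences gives [3, 2].
The number of blocks of size exactly k is (#blocks of size ≥ k) − (#blocks of size ≥ k + 1), so the partition is: 1 block(s) of size 1, 2 block(s) of size 2.
In nonincreasing order the block sizes are [2, 2, 1].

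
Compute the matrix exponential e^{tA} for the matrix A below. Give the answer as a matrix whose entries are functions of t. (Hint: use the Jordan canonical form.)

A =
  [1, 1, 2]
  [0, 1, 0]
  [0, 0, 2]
e^{tA} =
  [exp(t), t*exp(t), 2*exp(2*t) - 2*exp(t)]
  [0, exp(t), 0]
  [0, 0, exp(2*t)]

Strategy: write A = P · J · P⁻¹ where J is a Jordan canonical form, so e^{tA} = P · e^{tJ} · P⁻¹, and e^{tJ} can be computed block-by-block.

A has Jordan form
J =
  [1, 1, 0]
  [0, 1, 0]
  [0, 0, 2]
(up to reordering of blocks).

Per-block formulas:
  For a 1×1 block at λ = 2: exp(t · [2]) = [e^(2t)].
  For a 2×2 Jordan block J_2(1): exp(t · J_2(1)) = e^(1t)·(I + t·N), where N is the 2×2 nilpotent shift.

After assembling e^{tJ} and conjugating by P, we get:

e^{tA} =
  [exp(t), t*exp(t), 2*exp(2*t) - 2*exp(t)]
  [0, exp(t), 0]
  [0, 0, exp(2*t)]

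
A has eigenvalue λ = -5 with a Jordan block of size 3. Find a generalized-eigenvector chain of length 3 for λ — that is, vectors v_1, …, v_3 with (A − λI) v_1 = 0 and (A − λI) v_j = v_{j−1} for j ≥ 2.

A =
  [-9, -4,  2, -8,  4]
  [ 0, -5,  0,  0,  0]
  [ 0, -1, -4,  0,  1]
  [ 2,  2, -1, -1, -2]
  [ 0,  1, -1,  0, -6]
A Jordan chain for λ = -5 of length 3:
v_1 = (2, 0, 0, -1, 0)ᵀ
v_2 = (-4, 0, -1, 2, 1)ᵀ
v_3 = (0, 1, 0, 0, 0)ᵀ

Let N = A − (-5)·I. We want v_3 with N^3 v_3 = 0 but N^2 v_3 ≠ 0; then v_{j-1} := N · v_j for j = 3, …, 2.

Pick v_3 = (0, 1, 0, 0, 0)ᵀ.
Then v_2 = N · v_3 = (-4, 0, -1, 2, 1)ᵀ.
Then v_1 = N · v_2 = (2, 0, 0, -1, 0)ᵀ.

Sanity check: (A − (-5)·I) v_1 = (0, 0, 0, 0, 0)ᵀ = 0. ✓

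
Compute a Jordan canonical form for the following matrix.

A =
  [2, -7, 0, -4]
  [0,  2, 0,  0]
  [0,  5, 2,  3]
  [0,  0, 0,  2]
J_2(2) ⊕ J_2(2)

The characteristic polynomial is
  det(x·I − A) = x^4 - 8*x^3 + 24*x^2 - 32*x + 16 = (x - 2)^4

Eigenvalues and multiplicities (the geometric multiplicity of λ is n − rank(A − λI), which equals the number of Jordan blocks for λ):
  λ = 2: algebraic multiplicity = 4, geometric multiplicity = 2

Determining the block sizes for each eigenvalue:
  λ = 2: with am = 4 and gm = 2, the partition is not yet determined (e.g. several partitions of 4 into 2 parts exist). Let N = A − (2)·I. Computing rank(N^1) = 2, rank(N^2) = 0; the number of blocks of size ≥ j is rank(N^{j−1}) − rank(N^j), giving [2, 2]. So we have 2 block(s) of size 2 → block sizes [2, 2]

Assembling the blocks gives a Jordan form
J =
  [2, 1, 0, 0]
  [0, 2, 0, 0]
  [0, 0, 2, 1]
  [0, 0, 0, 2]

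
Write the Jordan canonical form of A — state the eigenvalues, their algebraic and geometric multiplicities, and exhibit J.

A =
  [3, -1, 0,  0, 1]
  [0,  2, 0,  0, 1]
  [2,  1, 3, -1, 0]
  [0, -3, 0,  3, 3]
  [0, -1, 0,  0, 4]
J_2(3) ⊕ J_2(3) ⊕ J_1(3)

The characteristic polynomial is
  det(x·I − A) = x^5 - 15*x^4 + 90*x^3 - 270*x^2 + 405*x - 243 = (x - 3)^5

Eigenvalues and multiplicities (the geometric multiplicity of λ is n − rank(A − λI), which equals the number of Jordan blocks for λ):
  λ = 3: algebraic multiplicity = 5, geometric multiplicity = 3

Determining the block sizes for each eigenvalue:
  λ = 3: with am = 5 and gm = 3, the partition is not yet determined (e.g. several partitions of 5 into 3 parts exist). Let N = A − (3)·I. Computing rank(N^1) = 2, rank(N^2) = 0; the number of blocks of size ≥ j is rank(N^{j−1}) − rank(N^j), giving [3, 2]. So we have 2 block(s) of size 2, 1 block(s) of size 1 → block sizes [2, 2, 1]

Assembling the blocks gives a Jordan form
J =
  [3, 1, 0, 0, 0]
  [0, 3, 0, 0, 0]
  [0, 0, 3, 1, 0]
  [0, 0, 0, 3, 0]
  [0, 0, 0, 0, 3]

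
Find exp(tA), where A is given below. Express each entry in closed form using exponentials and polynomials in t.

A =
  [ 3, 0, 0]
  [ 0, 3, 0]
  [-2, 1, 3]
e^{tA} =
  [exp(3*t), 0, 0]
  [0, exp(3*t), 0]
  [-2*t*exp(3*t), t*exp(3*t), exp(3*t)]

Strategy: write A = P · J · P⁻¹ where J is a Jordan canonical form, so e^{tA} = P · e^{tJ} · P⁻¹, and e^{tJ} can be computed block-by-block.

A has Jordan form
J =
  [3, 1, 0]
  [0, 3, 0]
  [0, 0, 3]
(up to reordering of blocks).

Per-block formulas:
  For a 2×2 Jordan block J_2(3): exp(t · J_2(3)) = e^(3t)·(I + t·N), where N is the 2×2 nilpotent shift.
  For a 1×1 block at λ = 3: exp(t · [3]) = [e^(3t)].

After assembling e^{tJ} and conjugating by P, we get:

e^{tA} =
  [exp(3*t), 0, 0]
  [0, exp(3*t), 0]
  [-2*t*exp(3*t), t*exp(3*t), exp(3*t)]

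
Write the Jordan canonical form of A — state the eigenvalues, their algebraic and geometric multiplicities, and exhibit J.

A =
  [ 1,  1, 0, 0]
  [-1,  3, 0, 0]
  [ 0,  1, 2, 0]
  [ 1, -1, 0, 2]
J_3(2) ⊕ J_1(2)

The characteristic polynomial is
  det(x·I − A) = x^4 - 8*x^3 + 24*x^2 - 32*x + 16 = (x - 2)^4

Eigenvalues and multiplicities (the geometric multiplicity of λ is n − rank(A − λI), which equals the number of Jordan blocks for λ):
  λ = 2: algebraic multiplicity = 4, geometric multiplicity = 2

Determining the block sizes for each eigenvalue:
  λ = 2: with am = 4 and gm = 2, the partition is not yet determined (e.g. several partitions of 4 into 2 parts exist). Let N = A − (2)·I. Computing rank(N^1) = 2, rank(N^2) = 1, rank(N^3) = 0; the number of blocks of size ≥ j is rank(N^{j−1}) − rank(N^j), giving [2, 1, 1]. So we have 1 block(s) of size 3, 1 block(s) of size 1 → block sizes [3, 1]

Assembling the blocks gives a Jordan form
J =
  [2, 1, 0, 0]
  [0, 2, 1, 0]
  [0, 0, 2, 0]
  [0, 0, 0, 2]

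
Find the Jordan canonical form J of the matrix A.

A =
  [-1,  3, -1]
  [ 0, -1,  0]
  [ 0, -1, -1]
J_3(-1)

The characteristic polynomial is
  det(x·I − A) = x^3 + 3*x^2 + 3*x + 1 = (x + 1)^3

Eigenvalues and multiplicities (the geometric multiplicity of λ is n − rank(A − λI), which equals the number of Jordan blocks for λ):
  λ = -1: algebraic multiplicity = 3, geometric multiplicity = 1

Determining the block sizes for each eigenvalue:
  λ = -1: one block (gm = 1), so the single block has size am = 3 → block sizes [3]

Assembling the blocks gives a Jordan form
J =
  [-1,  1,  0]
  [ 0, -1,  1]
  [ 0,  0, -1]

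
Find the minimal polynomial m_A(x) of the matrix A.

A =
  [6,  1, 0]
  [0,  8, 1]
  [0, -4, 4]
x^3 - 18*x^2 + 108*x - 216

The characteristic polynomial is χ_A(x) = (x - 6)^3, so the eigenvalues are known. The minimal polynomial is
  m_A(x) = Π_λ (x − λ)^{k_λ}
where k_λ is the size of the *largest* Jordan block for λ (equivalently, the smallest k with (A − λI)^k v = 0 for every generalised eigenvector v of λ).

  λ = 6: largest Jordan block has size 3, contributing (x − 6)^3

So m_A(x) = (x - 6)^3 = x^3 - 18*x^2 + 108*x - 216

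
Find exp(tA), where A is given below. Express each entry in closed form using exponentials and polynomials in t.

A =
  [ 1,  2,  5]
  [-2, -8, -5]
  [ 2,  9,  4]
e^{tA} =
  [5*t^2*exp(-t) + 2*t*exp(-t) + exp(-t), 35*t^2*exp(-t)/2 + 2*t*exp(-t), 25*t^2*exp(-t)/2 + 5*t*exp(-t)]
  [-2*t*exp(-t), -7*t*exp(-t) + exp(-t), -5*t*exp(-t)]
  [-2*t^2*exp(-t) + 2*t*exp(-t), -7*t^2*exp(-t) + 9*t*exp(-t), -5*t^2*exp(-t) + 5*t*exp(-t) + exp(-t)]

Strategy: write A = P · J · P⁻¹ where J is a Jordan canonical form, so e^{tA} = P · e^{tJ} · P⁻¹, and e^{tJ} can be computed block-by-block.

A has Jordan form
J =
  [-1,  1,  0]
  [ 0, -1,  1]
  [ 0,  0, -1]
(up to reordering of blocks).

Per-block formulas:
  For a 3×3 Jordan block J_3(-1): exp(t · J_3(-1)) = e^(-1t)·(I + t·N + (t^2/2)·N^2), where N is the 3×3 nilpotent shift.

After assembling e^{tJ} and conjugating by P, we get:

e^{tA} =
  [5*t^2*exp(-t) + 2*t*exp(-t) + exp(-t), 35*t^2*exp(-t)/2 + 2*t*exp(-t), 25*t^2*exp(-t)/2 + 5*t*exp(-t)]
  [-2*t*exp(-t), -7*t*exp(-t) + exp(-t), -5*t*exp(-t)]
  [-2*t^2*exp(-t) + 2*t*exp(-t), -7*t^2*exp(-t) + 9*t*exp(-t), -5*t^2*exp(-t) + 5*t*exp(-t) + exp(-t)]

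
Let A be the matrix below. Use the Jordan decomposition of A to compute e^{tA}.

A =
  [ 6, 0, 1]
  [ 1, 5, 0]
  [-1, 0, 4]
e^{tA} =
  [t*exp(5*t) + exp(5*t), 0, t*exp(5*t)]
  [t^2*exp(5*t)/2 + t*exp(5*t), exp(5*t), t^2*exp(5*t)/2]
  [-t*exp(5*t), 0, -t*exp(5*t) + exp(5*t)]

Strategy: write A = P · J · P⁻¹ where J is a Jordan canonical form, so e^{tA} = P · e^{tJ} · P⁻¹, and e^{tJ} can be computed block-by-block.

A has Jordan form
J =
  [5, 1, 0]
  [0, 5, 1]
  [0, 0, 5]
(up to reordering of blocks).

Per-block formulas:
  For a 3×3 Jordan block J_3(5): exp(t · J_3(5)) = e^(5t)·(I + t·N + (t^2/2)·N^2), where N is the 3×3 nilpotent shift.

After assembling e^{tJ} and conjugating by P, we get:

e^{tA} =
  [t*exp(5*t) + exp(5*t), 0, t*exp(5*t)]
  [t^2*exp(5*t)/2 + t*exp(5*t), exp(5*t), t^2*exp(5*t)/2]
  [-t*exp(5*t), 0, -t*exp(5*t) + exp(5*t)]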